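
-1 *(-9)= 9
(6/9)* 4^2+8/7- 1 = 227/21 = 10.81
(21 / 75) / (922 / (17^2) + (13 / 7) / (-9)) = 127449 / 1358225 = 0.09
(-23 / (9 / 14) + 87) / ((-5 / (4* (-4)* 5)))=7376 / 9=819.56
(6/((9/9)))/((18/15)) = 5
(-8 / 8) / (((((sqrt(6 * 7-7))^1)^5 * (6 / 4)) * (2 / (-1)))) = sqrt(35) / 128625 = 0.00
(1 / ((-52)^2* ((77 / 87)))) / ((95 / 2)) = 87 / 9889880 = 0.00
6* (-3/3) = -6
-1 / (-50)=1 / 50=0.02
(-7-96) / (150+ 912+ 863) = -103 / 1925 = -0.05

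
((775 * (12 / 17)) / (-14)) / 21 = -1550 / 833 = -1.86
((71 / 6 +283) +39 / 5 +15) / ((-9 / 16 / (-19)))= 1448408 / 135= 10728.95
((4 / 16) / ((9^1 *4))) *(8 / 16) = 1 / 288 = 0.00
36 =36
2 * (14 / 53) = 0.53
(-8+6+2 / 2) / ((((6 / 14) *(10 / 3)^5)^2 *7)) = -45927 / 10000000000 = -0.00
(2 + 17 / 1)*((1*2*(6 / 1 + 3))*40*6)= 82080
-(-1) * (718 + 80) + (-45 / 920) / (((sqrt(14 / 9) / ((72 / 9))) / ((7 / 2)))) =796.90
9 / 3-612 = -609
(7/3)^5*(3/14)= 2401/162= 14.82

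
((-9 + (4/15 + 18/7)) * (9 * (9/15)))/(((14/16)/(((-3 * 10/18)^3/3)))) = 25880/441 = 58.68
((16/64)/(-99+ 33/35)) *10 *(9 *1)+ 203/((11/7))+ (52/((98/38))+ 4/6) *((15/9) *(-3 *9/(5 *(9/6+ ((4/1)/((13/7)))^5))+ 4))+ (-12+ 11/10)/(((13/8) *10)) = 3630015804957557/13790273389200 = 263.23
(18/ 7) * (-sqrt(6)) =-18 * sqrt(6)/ 7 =-6.30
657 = 657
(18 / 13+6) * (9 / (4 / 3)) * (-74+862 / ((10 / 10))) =510624 / 13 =39278.77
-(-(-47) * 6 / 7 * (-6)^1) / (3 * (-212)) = -141 / 371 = -0.38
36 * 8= 288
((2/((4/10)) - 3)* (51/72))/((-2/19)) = -323/24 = -13.46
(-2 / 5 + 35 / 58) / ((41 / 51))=3009 / 11890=0.25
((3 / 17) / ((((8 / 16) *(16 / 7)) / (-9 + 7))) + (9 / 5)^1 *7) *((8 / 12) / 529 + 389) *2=171992317 / 17986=9562.57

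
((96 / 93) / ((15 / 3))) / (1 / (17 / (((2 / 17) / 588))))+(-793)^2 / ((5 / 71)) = 1386815561 / 155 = 8947197.17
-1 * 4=-4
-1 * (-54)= 54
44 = 44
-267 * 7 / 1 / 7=-267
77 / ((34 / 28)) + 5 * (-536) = -44482 / 17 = -2616.59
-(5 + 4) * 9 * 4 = -324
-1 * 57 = -57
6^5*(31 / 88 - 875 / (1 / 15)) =-1122629868 / 11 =-102057260.73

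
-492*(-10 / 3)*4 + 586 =7146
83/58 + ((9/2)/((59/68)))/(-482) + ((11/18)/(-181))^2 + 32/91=705761789844295/398300273276724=1.77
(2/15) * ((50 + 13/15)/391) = 1526/87975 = 0.02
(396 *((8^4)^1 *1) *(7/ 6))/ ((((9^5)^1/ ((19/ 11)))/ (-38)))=-41402368/ 19683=-2103.46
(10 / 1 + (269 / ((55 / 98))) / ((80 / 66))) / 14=40543 / 1400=28.96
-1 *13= -13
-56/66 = -28/33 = -0.85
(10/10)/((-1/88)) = -88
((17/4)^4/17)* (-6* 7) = -103173/128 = -806.04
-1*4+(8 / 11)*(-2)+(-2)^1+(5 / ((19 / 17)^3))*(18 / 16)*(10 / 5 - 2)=-7.45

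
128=128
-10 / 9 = -1.11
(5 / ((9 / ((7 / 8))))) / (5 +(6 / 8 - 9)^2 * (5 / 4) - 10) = 56 / 9225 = 0.01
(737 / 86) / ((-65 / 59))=-43483 / 5590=-7.78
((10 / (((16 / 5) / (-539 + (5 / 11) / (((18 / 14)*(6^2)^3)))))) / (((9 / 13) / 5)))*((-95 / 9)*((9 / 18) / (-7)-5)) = -3898241452356875 / 5986151424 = -651209.96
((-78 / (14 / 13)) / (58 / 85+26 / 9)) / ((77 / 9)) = -3490695 / 1472548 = -2.37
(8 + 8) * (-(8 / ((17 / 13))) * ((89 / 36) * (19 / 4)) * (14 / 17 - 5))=12486344 / 2601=4800.59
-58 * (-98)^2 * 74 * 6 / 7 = -35331744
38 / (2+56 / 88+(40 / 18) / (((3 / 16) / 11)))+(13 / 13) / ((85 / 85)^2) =50789 / 39503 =1.29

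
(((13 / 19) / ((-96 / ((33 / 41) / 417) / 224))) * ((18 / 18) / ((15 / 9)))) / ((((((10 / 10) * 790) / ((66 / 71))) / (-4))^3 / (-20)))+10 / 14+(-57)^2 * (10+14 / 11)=6735913434900053647511231 / 183911681915900871625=36625.81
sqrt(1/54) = sqrt(6)/18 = 0.14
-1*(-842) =842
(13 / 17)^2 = 169 / 289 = 0.58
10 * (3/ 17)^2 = 90/ 289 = 0.31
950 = 950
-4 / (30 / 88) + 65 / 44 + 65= 36131 / 660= 54.74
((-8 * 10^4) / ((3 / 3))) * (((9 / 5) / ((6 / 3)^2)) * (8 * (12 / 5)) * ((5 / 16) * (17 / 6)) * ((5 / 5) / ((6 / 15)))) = -1530000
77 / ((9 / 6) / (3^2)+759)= 462 / 4555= 0.10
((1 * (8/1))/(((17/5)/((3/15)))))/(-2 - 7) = -8/153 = -0.05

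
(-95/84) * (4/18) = -95/378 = -0.25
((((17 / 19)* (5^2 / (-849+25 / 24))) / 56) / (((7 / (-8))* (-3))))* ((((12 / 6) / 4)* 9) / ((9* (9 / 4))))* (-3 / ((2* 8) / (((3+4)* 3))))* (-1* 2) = -850 / 2706683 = -0.00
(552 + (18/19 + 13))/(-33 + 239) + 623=2449175/3914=625.75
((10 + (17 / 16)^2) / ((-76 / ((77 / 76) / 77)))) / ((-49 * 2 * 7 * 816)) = 407 / 118245163008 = 0.00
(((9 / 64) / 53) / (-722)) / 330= -3 / 269392640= -0.00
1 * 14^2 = 196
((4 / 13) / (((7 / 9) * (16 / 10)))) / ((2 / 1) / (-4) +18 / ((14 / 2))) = 0.12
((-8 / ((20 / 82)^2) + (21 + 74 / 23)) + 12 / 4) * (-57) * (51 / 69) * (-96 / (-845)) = 5737348224 / 11175125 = 513.40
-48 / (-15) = 16 / 5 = 3.20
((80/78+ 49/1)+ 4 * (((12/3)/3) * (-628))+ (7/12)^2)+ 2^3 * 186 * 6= 5629.03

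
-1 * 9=-9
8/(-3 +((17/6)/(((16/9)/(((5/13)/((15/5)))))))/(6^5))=-25878528/9704363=-2.67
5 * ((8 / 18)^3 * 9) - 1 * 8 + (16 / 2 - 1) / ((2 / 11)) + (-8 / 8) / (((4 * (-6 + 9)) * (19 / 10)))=52952 / 1539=34.41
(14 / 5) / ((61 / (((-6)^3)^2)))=653184 / 305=2141.59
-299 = -299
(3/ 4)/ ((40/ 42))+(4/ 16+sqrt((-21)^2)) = 1763/ 80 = 22.04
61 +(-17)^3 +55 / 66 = -29107 / 6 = -4851.17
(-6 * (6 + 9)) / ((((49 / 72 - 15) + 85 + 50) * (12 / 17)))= -9180 / 8689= -1.06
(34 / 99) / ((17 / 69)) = 46 / 33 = 1.39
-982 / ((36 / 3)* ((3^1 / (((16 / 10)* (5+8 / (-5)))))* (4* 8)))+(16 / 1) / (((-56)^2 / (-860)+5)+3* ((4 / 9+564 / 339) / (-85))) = 22455828173 / 2852713800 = 7.87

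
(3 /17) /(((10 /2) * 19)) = 3 /1615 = 0.00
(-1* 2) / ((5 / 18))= -36 / 5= -7.20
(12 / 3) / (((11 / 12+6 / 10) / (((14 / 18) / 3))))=80 / 117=0.68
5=5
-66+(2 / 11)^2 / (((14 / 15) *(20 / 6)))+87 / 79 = -4341858 / 66913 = -64.89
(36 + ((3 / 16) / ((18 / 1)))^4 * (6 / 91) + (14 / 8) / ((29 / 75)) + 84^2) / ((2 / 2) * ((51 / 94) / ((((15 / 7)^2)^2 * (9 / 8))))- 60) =-70087286560120306875 / 592350988598247424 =-118.32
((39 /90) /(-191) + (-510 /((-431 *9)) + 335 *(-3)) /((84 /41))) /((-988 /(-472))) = -3001573732009 /12809970810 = -234.32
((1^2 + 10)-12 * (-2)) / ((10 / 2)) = 7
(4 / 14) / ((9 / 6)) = 4 / 21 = 0.19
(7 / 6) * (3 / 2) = 7 / 4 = 1.75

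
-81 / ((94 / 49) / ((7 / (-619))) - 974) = 0.07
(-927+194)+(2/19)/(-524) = -3648875/4978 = -733.00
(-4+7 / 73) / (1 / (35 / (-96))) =3325 / 2336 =1.42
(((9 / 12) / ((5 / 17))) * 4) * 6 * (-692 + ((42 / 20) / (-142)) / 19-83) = -3199156713 / 67450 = -47430.05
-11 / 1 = -11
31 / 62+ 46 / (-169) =77 / 338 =0.23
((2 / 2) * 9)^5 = 59049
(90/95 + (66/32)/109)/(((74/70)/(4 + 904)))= 254390955/306508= 829.97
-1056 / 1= -1056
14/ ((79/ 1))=14/ 79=0.18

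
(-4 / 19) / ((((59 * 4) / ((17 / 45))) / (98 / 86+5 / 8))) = -10319 / 17353080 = -0.00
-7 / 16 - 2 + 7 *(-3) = -375 / 16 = -23.44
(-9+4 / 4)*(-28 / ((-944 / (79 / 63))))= -158 / 531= -0.30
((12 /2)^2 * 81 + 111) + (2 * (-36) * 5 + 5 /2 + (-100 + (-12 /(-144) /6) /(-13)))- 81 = 2329235 /936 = 2488.50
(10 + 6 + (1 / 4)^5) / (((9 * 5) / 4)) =3277 / 2304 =1.42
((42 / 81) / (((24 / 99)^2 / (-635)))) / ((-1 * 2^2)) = 537845 / 384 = 1400.64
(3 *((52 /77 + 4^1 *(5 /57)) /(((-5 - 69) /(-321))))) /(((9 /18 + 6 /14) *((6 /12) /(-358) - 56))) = -1035181344 /4030911313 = -0.26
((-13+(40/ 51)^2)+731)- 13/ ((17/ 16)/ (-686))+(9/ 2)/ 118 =5593313561/ 613836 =9112.07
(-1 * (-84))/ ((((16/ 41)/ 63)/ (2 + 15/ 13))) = 2223963/ 52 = 42768.52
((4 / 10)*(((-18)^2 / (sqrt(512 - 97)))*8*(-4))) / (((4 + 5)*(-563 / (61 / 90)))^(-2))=-172493130064896*sqrt(415) / 308843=-11377794590.19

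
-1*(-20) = 20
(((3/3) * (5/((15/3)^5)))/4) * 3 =3/2500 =0.00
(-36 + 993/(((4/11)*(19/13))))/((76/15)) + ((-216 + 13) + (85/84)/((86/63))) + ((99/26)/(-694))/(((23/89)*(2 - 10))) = 8215307820899/51537850208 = 159.40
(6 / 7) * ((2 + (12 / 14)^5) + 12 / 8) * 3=1198809 / 117649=10.19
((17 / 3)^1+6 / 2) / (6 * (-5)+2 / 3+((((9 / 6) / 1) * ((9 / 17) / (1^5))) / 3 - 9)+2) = -68 / 283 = -0.24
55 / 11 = 5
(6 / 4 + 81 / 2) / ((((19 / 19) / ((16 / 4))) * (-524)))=-42 / 131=-0.32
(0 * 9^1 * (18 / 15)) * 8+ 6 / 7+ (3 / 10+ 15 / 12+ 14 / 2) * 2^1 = 1257 / 70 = 17.96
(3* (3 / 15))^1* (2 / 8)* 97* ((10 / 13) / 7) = 291 / 182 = 1.60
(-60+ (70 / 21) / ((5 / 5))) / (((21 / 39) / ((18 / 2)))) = -6630 / 7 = -947.14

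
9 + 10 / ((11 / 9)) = 189 / 11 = 17.18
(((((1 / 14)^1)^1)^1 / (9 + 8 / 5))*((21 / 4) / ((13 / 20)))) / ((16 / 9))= 675 / 22048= 0.03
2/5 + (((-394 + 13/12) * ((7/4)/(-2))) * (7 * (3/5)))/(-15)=-9203/96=-95.86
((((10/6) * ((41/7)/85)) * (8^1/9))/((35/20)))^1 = 1312/22491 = 0.06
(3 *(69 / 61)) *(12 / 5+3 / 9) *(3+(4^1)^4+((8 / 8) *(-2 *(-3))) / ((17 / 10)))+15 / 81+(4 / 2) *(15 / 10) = 341343239 / 139995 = 2438.25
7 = 7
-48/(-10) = 24/5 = 4.80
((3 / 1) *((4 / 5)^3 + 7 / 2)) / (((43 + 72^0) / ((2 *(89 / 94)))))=0.52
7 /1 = 7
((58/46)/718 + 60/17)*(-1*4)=-1982666/140369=-14.12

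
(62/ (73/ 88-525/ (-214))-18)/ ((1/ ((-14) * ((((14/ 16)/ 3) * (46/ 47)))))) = -15436519/ 4358451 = -3.54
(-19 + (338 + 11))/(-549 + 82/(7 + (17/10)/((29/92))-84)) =-311490/519287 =-0.60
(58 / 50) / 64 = 29 / 1600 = 0.02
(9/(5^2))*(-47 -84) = -1179/25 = -47.16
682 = 682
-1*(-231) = 231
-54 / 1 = -54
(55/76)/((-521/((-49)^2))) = -132055/39596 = -3.34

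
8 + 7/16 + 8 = 263/16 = 16.44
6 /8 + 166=166.75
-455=-455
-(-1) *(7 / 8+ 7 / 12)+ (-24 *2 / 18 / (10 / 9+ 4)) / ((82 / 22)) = 29837 / 22632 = 1.32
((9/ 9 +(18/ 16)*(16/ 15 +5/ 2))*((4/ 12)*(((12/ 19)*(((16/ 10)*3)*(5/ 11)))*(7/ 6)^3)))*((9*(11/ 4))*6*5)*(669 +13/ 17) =2349096897/ 1292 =1818186.45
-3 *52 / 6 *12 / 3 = -104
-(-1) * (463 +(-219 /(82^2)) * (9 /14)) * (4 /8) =43582997 /188272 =231.49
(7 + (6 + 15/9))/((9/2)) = 3.26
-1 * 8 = -8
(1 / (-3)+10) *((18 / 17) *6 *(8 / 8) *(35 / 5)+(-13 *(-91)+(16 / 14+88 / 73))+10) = 312338903 / 26061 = 11984.92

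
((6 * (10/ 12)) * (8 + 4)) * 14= 840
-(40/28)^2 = -2.04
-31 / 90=-0.34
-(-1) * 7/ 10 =0.70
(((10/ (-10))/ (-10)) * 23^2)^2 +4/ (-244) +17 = 17173901/ 6100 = 2815.39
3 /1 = 3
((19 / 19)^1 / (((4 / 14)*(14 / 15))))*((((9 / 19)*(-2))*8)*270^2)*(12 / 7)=-472392000 / 133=-3551819.55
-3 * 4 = -12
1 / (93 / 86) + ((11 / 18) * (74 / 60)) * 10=14165 / 1674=8.46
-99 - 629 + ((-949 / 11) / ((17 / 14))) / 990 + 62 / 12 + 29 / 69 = -3076333093 / 4257990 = -722.48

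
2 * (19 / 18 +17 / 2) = 172 / 9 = 19.11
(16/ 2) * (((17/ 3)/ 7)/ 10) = 68/ 105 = 0.65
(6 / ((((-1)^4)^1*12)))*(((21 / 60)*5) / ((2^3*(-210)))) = -1 / 1920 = -0.00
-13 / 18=-0.72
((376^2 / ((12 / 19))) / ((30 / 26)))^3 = 665331300588418527232 / 91125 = 7301303710160971.49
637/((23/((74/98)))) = 481/23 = 20.91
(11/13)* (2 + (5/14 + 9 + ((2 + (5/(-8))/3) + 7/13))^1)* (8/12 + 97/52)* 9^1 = 129885085/492128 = 263.93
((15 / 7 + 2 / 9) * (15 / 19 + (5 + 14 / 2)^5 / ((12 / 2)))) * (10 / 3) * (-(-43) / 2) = 1202049305 / 171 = 7029528.10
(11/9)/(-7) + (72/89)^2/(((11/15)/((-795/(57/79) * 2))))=-205134315979/104295807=-1966.85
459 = 459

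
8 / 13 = 0.62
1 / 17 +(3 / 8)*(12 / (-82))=11 / 2788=0.00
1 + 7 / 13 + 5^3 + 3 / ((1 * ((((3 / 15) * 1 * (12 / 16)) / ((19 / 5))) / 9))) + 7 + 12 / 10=53218 / 65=818.74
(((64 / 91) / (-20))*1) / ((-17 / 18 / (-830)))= -47808 / 1547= -30.90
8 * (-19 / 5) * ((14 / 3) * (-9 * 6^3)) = 1378944 / 5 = 275788.80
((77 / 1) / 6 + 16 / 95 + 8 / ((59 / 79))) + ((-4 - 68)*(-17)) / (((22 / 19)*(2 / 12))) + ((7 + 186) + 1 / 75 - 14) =12106463107 / 1849650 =6545.27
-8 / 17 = -0.47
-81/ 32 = -2.53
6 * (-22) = -132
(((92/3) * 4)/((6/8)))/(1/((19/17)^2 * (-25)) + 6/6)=415150/2457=168.97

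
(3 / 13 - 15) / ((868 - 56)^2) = -12 / 535717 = -0.00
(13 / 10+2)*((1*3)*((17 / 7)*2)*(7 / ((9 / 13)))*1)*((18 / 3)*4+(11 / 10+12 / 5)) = 26741 / 2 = 13370.50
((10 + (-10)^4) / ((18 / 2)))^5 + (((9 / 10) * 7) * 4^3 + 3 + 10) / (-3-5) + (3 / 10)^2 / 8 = 80400800800397622912061 / 47239200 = 1701993276778557.28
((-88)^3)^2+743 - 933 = 464404086594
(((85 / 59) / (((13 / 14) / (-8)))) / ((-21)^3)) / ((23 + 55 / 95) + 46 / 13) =760 / 15377229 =0.00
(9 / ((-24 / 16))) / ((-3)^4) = -2 / 27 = -0.07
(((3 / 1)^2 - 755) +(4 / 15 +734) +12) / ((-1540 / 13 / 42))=-26 / 275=-0.09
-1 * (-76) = 76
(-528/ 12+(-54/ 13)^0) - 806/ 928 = -20355/ 464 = -43.87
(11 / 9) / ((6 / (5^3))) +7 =1753 / 54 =32.46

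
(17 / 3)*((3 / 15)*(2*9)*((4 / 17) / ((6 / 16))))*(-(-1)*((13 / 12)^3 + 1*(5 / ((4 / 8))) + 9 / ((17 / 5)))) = 408869 / 2295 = 178.16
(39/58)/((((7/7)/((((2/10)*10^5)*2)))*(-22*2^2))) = -97500/319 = -305.64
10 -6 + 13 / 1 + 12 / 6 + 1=20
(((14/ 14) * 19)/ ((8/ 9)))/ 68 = 171/ 544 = 0.31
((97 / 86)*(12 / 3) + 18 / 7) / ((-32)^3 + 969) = -0.00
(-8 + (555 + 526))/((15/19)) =20387/15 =1359.13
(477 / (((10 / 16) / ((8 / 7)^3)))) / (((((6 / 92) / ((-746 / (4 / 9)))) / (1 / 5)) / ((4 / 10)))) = -100569489408 / 42875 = -2345644.07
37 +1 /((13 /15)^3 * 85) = 37.02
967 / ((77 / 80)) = 77360 / 77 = 1004.68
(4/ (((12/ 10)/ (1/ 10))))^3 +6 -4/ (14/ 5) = 871/ 189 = 4.61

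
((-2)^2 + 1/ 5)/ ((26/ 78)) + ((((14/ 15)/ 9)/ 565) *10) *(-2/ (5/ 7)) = 960673/ 76275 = 12.59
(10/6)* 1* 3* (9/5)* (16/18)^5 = 32768/6561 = 4.99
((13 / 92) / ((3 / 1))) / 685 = 13 / 189060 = 0.00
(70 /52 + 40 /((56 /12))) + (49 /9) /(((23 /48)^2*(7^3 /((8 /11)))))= 10556543 /1059058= 9.97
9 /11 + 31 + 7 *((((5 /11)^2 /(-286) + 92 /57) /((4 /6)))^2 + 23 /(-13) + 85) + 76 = 1264856263929719 /1729298640784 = 731.43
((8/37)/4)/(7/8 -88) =-16/25789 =-0.00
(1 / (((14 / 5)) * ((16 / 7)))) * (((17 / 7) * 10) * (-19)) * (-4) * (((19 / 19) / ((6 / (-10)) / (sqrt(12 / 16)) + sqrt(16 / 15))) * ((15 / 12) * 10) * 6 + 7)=8075 / 4 + 9084375 * sqrt(3) / 616 + 3028125 * sqrt(15) / 308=65639.46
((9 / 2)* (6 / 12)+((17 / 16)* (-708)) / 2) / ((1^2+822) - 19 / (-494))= -12961 / 28532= -0.45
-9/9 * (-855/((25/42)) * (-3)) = -21546/5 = -4309.20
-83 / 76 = -1.09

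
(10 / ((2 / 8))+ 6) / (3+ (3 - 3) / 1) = 46 / 3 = 15.33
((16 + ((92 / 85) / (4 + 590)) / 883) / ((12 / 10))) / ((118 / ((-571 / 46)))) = -1.40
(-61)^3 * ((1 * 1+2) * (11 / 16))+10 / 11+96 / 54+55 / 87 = -468144.99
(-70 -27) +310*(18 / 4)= 1298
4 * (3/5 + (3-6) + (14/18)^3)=-7.72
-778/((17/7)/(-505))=2750230/17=161778.24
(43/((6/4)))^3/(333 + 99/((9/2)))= 636056/9585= 66.36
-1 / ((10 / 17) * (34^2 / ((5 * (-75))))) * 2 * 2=75 / 34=2.21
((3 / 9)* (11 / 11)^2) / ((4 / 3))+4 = 17 / 4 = 4.25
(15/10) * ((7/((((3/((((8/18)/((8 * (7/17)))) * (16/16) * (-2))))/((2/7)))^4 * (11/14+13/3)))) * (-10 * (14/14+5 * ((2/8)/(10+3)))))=-12695192/1294468064253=-0.00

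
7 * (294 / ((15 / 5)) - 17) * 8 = 4536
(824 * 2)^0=1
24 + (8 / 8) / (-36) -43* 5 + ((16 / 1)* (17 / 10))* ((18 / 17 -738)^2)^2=7094461996116887423 / 884340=8022323988643.38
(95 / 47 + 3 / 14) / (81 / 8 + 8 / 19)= 111796 / 527387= 0.21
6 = 6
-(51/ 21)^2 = -289/ 49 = -5.90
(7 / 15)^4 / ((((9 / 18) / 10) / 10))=19208 / 2025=9.49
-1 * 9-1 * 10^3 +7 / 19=-19164 / 19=-1008.63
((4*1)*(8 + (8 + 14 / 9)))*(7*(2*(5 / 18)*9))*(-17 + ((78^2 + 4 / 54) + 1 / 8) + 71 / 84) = 14913904.47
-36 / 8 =-9 / 2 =-4.50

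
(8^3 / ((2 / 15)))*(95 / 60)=6080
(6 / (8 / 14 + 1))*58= 2436 / 11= 221.45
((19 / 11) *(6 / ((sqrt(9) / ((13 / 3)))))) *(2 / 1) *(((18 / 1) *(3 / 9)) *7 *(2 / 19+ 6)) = 84448 / 11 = 7677.09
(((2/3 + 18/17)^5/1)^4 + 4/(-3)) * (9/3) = 775609041583668093682342622325593391508/4723699556917681191875375141408667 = 164195.25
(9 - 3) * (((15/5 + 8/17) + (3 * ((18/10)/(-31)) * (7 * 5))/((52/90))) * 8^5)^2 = 15163943005817143296/46936201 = 323075636347.67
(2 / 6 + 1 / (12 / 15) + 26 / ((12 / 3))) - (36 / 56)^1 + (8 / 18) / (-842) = 789319 / 106092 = 7.44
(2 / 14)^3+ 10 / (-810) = -262 / 27783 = -0.01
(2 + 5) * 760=5320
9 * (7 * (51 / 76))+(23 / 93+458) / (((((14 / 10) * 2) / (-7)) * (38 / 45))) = -774168 / 589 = -1314.38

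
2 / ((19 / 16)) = 1.68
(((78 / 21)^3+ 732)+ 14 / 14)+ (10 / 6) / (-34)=27435775 / 34986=784.19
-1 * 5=-5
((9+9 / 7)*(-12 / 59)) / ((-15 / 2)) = 576 / 2065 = 0.28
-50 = -50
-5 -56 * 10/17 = -645/17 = -37.94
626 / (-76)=-8.24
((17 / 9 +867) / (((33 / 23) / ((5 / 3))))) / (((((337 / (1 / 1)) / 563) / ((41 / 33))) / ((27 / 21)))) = 2693.52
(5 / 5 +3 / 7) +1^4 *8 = 66 / 7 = 9.43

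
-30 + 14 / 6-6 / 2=-92 / 3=-30.67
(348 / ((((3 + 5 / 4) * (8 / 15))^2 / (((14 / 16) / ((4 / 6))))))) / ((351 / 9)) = 137025 / 60112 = 2.28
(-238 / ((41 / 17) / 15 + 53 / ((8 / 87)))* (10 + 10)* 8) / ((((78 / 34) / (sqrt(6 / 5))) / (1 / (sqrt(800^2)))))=-78608* sqrt(30) / 10921235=-0.04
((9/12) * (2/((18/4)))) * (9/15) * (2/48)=1/120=0.01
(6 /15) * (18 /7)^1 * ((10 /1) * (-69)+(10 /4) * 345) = 177.43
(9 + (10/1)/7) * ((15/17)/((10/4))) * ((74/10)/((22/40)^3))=25929600/158389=163.71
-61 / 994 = -0.06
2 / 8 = 1 / 4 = 0.25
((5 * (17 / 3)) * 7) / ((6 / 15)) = 495.83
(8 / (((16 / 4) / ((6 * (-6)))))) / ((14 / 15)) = -540 / 7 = -77.14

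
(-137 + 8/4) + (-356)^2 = 126601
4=4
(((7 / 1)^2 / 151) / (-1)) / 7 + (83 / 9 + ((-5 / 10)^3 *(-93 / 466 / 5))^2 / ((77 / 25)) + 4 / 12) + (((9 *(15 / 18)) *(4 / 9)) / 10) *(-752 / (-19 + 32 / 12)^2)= 4274807226550369 / 498834071721216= 8.57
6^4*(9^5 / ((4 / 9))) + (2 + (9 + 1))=172186896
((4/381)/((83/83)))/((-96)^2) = 1/877824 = 0.00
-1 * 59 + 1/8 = -471/8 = -58.88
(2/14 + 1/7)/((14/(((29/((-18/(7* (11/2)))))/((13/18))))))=-319/182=-1.75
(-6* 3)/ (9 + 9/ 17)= -17/ 9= -1.89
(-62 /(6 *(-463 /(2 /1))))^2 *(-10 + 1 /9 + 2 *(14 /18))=-96100 /5787963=-0.02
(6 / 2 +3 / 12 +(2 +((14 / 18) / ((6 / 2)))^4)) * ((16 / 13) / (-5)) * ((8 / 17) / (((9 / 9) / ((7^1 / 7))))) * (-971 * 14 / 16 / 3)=172.38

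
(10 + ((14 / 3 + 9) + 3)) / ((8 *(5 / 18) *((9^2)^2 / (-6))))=-8 / 729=-0.01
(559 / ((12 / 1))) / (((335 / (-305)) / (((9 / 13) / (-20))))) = 7869 / 5360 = 1.47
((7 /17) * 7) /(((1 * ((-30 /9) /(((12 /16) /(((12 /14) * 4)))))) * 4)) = -1029 /21760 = -0.05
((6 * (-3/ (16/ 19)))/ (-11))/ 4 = 171/ 352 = 0.49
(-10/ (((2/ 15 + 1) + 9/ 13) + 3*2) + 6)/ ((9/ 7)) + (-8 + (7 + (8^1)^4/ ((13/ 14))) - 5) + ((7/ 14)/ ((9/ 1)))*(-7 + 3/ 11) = 618420206/ 140283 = 4408.38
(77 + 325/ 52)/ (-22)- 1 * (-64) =5299/ 88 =60.22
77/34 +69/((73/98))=235529/2482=94.89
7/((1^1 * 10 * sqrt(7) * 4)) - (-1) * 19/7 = sqrt(7)/40 + 19/7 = 2.78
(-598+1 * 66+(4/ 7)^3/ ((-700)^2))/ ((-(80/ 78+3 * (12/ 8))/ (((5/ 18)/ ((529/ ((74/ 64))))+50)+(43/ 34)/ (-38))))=14886093465993873149/ 3094323198347500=4810.78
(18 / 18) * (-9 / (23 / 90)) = -810 / 23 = -35.22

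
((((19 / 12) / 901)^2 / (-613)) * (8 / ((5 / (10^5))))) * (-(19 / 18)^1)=0.00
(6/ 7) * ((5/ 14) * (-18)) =-270/ 49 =-5.51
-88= -88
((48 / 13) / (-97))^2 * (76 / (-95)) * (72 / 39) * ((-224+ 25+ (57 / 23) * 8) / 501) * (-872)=-0.67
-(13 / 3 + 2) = -19 / 3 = -6.33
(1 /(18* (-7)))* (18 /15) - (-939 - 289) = 128939 /105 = 1227.99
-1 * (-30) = 30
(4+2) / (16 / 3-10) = -9 / 7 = -1.29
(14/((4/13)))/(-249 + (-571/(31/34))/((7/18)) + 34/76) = -0.02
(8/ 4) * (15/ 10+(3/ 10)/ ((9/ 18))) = 21/ 5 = 4.20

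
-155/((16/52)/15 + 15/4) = -120900/2941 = -41.11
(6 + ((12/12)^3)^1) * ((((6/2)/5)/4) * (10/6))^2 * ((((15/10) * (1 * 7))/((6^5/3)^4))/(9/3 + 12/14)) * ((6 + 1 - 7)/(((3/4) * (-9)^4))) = 0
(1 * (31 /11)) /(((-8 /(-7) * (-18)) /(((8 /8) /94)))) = -217 /148896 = -0.00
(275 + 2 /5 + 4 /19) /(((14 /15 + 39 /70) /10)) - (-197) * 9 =21540891 /5947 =3622.14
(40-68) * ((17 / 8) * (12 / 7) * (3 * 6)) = -1836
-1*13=-13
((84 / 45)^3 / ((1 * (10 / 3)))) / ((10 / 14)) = 76832 / 28125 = 2.73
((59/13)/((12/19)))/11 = 1121/1716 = 0.65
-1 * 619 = -619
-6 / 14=-3 / 7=-0.43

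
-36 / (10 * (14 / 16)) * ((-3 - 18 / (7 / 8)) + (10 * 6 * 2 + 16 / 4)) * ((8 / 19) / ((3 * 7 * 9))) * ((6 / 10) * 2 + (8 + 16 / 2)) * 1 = -15.83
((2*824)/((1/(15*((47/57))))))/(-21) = -387280/399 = -970.63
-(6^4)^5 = -3656158440062976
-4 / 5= -0.80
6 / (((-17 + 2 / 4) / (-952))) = 3808 / 11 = 346.18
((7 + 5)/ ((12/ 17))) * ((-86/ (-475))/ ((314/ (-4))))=-2924/ 74575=-0.04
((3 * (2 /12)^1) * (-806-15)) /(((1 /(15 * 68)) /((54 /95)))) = -4522068 /19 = -238003.58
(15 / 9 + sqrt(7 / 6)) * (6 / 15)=sqrt(42) / 15 + 2 / 3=1.10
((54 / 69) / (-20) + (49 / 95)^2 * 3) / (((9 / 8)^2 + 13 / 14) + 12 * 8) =70580832 / 9131431825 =0.01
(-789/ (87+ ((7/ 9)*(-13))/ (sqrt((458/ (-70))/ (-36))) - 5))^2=183.26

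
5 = 5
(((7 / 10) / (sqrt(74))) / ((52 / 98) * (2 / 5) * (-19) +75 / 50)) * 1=-343 * sqrt(74) / 91834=-0.03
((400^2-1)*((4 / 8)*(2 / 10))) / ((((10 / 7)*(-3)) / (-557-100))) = 245278467 / 100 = 2452784.67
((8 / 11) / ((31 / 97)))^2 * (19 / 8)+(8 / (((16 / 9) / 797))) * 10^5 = 41704182080168 / 116281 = 358650012.30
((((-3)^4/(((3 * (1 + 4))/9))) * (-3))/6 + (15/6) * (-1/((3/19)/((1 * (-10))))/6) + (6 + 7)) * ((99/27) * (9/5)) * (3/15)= 7469/375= 19.92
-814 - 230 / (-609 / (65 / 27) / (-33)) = -4625984 / 5481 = -844.00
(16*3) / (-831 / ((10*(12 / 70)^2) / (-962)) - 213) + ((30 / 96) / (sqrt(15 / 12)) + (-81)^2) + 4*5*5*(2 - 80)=-40441590075 / 32640509 + sqrt(5) / 8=-1238.72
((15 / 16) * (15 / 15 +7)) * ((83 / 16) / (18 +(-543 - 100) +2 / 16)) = -1245 / 19996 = -0.06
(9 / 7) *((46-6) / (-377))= -360 / 2639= -0.14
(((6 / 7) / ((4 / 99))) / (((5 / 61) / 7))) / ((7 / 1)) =18117 / 70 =258.81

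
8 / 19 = 0.42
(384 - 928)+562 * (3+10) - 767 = 5995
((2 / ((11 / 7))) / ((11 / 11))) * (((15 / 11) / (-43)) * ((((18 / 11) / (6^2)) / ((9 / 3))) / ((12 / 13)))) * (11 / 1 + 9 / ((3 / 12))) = -21385 / 686796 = -0.03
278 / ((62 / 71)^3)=417.49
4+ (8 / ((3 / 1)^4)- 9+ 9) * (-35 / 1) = 0.54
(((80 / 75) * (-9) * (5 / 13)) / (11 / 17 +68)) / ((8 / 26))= -68 / 389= -0.17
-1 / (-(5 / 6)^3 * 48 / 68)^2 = -93636 / 15625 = -5.99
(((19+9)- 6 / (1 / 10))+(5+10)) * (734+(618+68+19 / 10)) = -241723 / 10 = -24172.30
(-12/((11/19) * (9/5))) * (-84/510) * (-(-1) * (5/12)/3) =1330/5049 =0.26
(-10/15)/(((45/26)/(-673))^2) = -612360008/6075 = -100800.00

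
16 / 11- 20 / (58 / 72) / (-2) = 4424 / 319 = 13.87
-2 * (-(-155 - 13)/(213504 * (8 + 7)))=-7/66720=-0.00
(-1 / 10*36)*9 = -162 / 5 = -32.40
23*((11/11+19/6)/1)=575/6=95.83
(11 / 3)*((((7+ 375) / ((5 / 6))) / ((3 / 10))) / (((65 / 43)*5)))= 722744 / 975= 741.28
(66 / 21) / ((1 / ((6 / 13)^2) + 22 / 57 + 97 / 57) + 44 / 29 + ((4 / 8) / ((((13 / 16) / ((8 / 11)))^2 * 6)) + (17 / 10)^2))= 111547250100 / 399507540859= 0.28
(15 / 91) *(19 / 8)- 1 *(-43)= 31589 / 728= 43.39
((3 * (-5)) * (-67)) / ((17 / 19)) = 19095 / 17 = 1123.24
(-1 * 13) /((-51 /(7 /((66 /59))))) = 5369 /3366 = 1.60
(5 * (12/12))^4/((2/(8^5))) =10240000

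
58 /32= 1.81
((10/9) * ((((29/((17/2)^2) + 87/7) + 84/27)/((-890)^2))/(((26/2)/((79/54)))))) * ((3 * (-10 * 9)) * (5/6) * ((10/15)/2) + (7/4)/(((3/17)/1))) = -17907456061/109340051249520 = -0.00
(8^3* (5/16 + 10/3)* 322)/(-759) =-78400/99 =-791.92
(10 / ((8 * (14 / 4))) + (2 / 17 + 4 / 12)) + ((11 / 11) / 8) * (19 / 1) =3.18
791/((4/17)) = 13447/4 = 3361.75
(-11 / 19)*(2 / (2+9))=-2 / 19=-0.11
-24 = -24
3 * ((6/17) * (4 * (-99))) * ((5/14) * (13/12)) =-19305/119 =-162.23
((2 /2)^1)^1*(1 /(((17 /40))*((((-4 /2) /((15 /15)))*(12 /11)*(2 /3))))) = -55 /34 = -1.62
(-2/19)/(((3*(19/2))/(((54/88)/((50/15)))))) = -27/39710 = -0.00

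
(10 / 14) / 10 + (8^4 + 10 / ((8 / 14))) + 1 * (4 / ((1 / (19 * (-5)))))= 3733.57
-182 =-182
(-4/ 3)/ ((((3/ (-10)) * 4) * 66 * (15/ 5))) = 5/ 891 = 0.01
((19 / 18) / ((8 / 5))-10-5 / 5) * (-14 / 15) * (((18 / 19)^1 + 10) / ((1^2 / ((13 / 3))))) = 457.83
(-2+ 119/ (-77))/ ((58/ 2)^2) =-39/ 9251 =-0.00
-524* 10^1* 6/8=-3930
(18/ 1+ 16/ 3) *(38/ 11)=2660/ 33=80.61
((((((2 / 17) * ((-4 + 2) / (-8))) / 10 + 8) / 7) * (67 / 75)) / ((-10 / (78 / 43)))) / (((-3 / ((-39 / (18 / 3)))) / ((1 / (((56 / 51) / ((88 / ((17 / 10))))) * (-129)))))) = 112969571 / 770108500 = 0.15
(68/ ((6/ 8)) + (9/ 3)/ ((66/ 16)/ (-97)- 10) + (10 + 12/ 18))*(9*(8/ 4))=14172528/ 7793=1818.62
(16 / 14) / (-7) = -8 / 49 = -0.16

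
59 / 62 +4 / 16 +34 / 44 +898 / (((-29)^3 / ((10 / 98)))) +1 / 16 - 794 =-5163824520451 / 6520252816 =-791.97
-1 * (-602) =602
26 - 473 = -447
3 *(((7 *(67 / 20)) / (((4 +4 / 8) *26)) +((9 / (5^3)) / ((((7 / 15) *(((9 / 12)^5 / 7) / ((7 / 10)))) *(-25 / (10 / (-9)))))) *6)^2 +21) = 17019011544409 / 256668750000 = 66.31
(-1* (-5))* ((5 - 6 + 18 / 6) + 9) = 55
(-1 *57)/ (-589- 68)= 19/ 219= 0.09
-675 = -675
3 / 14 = 0.21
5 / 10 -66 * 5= -659 / 2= -329.50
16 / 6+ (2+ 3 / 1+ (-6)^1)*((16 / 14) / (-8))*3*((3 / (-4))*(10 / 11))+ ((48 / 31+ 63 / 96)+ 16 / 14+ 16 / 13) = 6.95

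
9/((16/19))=10.69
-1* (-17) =17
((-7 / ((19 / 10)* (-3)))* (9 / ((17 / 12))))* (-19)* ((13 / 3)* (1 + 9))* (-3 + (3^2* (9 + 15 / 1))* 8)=-188370000 / 17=-11080588.24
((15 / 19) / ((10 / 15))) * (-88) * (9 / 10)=-1782 / 19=-93.79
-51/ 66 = -17/ 22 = -0.77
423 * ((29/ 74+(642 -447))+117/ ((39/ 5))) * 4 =13171374/ 37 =355983.08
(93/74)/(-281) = -93/20794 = -0.00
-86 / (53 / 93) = -7998 / 53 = -150.91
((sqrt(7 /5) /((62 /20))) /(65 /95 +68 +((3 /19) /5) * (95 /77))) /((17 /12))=0.00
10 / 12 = 0.83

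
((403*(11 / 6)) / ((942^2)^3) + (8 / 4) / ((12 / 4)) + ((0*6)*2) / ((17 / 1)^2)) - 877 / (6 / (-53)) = 32480166888505410032273 / 4192341644208507264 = 7747.50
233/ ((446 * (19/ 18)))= 2097/ 4237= 0.49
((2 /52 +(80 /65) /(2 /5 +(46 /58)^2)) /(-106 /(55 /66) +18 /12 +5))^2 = 482239969225 /4609725186031849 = 0.00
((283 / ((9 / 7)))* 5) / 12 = 91.71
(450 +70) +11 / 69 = 35891 / 69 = 520.16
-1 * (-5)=5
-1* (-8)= 8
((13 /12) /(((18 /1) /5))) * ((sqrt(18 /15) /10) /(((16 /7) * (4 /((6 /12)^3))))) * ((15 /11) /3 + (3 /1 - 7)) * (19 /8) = -22477 * sqrt(30) /32440320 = -0.00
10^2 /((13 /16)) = 1600 /13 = 123.08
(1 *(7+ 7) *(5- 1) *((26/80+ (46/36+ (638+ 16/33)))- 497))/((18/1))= 3966389/8910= 445.16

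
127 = 127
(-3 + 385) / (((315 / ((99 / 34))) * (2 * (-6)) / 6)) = -2101 / 1190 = -1.77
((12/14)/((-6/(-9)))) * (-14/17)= -18/17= -1.06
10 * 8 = 80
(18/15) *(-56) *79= -26544/5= -5308.80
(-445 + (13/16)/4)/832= -28467/53248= -0.53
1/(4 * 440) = 1/1760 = 0.00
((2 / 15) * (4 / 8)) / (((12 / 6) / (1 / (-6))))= -1 / 180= -0.01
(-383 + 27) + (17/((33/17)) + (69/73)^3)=-4446905006/12837561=-346.40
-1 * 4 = -4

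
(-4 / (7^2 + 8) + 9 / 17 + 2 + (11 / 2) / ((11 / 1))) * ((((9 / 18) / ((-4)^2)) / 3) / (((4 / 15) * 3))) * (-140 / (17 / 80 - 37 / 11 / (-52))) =-102513125 / 5267484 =-19.46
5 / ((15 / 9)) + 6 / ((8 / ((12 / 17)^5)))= 3.13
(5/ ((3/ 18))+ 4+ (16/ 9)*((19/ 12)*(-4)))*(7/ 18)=2149/ 243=8.84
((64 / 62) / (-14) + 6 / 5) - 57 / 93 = 557 / 1085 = 0.51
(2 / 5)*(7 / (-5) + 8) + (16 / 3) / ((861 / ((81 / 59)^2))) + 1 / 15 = 203681341 / 74928525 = 2.72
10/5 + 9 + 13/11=12.18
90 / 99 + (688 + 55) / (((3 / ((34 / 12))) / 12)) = 277912 / 33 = 8421.58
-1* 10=-10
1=1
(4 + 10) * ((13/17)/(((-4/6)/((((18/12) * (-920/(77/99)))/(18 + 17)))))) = 96876/119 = 814.08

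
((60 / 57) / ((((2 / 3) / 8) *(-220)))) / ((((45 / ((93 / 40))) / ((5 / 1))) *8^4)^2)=-0.00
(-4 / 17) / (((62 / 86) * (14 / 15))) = -0.35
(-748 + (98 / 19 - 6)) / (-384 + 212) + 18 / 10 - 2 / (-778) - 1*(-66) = 114661057 / 1589065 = 72.16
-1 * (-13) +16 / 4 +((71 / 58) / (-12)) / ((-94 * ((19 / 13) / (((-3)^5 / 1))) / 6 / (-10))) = 27.83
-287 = -287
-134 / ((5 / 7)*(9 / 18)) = -1876 / 5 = -375.20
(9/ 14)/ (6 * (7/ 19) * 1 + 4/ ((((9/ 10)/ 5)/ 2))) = 1539/ 111692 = 0.01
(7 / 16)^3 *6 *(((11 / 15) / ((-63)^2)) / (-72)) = -77 / 59719680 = -0.00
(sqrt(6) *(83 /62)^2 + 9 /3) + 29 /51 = 182 /51 + 6889 *sqrt(6) /3844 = 7.96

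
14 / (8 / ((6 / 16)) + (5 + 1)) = 21 / 41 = 0.51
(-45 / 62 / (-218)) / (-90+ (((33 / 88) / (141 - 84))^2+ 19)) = -259920 / 5542854157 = -0.00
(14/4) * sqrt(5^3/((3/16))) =70 * sqrt(15)/3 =90.37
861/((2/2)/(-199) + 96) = 24477/2729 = 8.97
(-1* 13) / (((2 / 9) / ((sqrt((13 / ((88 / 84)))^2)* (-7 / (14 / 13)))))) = 415233 / 88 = 4718.56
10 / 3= 3.33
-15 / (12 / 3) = -15 / 4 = -3.75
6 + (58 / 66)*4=314 / 33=9.52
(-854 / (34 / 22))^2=88247236 / 289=305353.76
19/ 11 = 1.73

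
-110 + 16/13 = -1414/13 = -108.77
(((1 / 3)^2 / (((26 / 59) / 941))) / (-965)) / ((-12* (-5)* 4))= -55519 / 54194400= -0.00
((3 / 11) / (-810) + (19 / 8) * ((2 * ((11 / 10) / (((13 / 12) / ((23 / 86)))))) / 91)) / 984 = 4181299 / 297327270240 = 0.00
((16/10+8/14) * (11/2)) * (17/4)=3553/70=50.76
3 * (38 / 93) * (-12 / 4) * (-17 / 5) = 1938 / 155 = 12.50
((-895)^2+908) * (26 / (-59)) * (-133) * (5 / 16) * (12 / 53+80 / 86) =4568656407315 / 268922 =16988778.93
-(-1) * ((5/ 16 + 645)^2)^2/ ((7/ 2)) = 1623537040234375/ 32768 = 49546418464.18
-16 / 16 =-1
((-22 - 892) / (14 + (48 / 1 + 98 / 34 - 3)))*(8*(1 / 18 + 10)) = -2812378 / 2367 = -1188.16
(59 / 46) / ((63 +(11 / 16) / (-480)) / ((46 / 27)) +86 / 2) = 151040 / 9418141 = 0.02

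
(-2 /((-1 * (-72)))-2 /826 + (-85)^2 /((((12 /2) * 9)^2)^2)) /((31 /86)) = -4431927397 /54432312984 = -0.08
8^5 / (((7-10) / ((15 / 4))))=-40960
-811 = -811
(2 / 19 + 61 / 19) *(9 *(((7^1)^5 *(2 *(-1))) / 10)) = -9529569 / 95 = -100311.25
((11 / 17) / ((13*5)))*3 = 33 / 1105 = 0.03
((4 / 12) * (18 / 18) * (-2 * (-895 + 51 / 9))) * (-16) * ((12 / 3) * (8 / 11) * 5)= -137981.41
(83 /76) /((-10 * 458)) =-83 /348080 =-0.00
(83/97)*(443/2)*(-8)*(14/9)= -2059064/873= -2358.61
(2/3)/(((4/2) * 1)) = 1/3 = 0.33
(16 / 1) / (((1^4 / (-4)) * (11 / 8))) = -512 / 11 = -46.55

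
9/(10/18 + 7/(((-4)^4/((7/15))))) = 103680/6547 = 15.84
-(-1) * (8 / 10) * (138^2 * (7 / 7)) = 76176 / 5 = 15235.20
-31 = -31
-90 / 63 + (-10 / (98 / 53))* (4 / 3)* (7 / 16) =-55 / 12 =-4.58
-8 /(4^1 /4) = -8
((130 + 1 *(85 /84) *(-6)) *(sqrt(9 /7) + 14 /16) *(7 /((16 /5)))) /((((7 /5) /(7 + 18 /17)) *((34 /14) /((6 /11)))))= 124789875 /406912 + 53481375 *sqrt(7) /356048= 704.09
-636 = -636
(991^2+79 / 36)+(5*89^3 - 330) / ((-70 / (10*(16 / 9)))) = 86968.27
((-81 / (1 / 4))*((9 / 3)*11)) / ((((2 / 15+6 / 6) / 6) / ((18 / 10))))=-1732104 / 17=-101888.47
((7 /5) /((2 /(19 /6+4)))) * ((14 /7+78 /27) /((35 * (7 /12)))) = 1892 /1575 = 1.20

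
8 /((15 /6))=16 /5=3.20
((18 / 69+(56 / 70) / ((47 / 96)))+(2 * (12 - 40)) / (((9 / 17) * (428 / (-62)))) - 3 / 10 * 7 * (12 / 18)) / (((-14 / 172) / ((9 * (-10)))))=14161139260 / 809669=17490.04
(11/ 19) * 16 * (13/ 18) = 1144/ 171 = 6.69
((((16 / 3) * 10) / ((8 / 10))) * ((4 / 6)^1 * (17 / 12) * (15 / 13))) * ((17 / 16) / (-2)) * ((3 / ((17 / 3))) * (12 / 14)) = -6375 / 364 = -17.51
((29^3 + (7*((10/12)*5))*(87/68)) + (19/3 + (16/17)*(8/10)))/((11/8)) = 49844141/2805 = 17769.75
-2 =-2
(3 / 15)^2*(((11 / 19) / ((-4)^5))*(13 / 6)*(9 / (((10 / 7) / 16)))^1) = -3003 / 608000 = -0.00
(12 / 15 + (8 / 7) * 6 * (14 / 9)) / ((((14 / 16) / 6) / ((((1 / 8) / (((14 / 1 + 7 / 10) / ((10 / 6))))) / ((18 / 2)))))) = 3440 / 27783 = 0.12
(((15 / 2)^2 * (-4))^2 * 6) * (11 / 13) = 3341250 / 13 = 257019.23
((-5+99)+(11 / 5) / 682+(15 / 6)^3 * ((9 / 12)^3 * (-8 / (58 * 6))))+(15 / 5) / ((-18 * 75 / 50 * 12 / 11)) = 2912754979 / 31069440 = 93.75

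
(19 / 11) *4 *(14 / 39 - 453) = -1341628 / 429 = -3127.34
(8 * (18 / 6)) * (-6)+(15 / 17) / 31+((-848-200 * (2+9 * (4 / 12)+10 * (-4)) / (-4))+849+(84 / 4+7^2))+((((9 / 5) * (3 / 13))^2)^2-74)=-17845061145593 / 9407279375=-1896.94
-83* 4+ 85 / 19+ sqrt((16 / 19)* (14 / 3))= -325.54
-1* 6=-6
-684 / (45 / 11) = -836 / 5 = -167.20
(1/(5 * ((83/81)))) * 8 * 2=1296/415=3.12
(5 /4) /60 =1 /48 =0.02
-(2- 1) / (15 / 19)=-19 / 15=-1.27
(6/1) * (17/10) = 51/5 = 10.20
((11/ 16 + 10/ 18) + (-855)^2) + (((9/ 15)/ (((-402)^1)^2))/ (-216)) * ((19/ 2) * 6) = 14176411797911/ 19392480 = 731026.24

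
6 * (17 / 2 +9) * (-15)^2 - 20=23605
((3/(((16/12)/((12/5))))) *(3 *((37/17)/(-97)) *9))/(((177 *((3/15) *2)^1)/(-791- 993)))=82.43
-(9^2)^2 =-6561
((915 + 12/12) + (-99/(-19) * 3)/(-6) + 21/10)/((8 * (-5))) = -21743/950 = -22.89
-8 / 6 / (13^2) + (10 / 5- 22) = -10144 / 507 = -20.01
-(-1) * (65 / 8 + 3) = 89 / 8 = 11.12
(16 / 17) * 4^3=1024 / 17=60.24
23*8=184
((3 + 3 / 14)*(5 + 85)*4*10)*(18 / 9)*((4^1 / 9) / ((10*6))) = 1200 / 7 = 171.43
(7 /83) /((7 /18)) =18 /83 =0.22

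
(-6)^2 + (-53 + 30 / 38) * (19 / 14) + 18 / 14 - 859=-6248 / 7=-892.57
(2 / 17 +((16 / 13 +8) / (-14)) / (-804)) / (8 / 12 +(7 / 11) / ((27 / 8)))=3646863 / 26326846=0.14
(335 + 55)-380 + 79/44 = 11.80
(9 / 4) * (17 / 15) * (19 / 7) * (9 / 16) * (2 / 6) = 2907 / 2240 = 1.30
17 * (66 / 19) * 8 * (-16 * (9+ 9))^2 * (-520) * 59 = -22841423953920 / 19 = -1202180208101.05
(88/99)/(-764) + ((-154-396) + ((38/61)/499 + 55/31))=-889257136031/1622063871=-548.23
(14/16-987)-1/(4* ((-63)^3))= -1972620781/2000376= -986.12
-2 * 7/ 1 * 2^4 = -224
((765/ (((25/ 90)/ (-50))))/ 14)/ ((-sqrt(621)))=7650 * sqrt(69)/ 161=394.69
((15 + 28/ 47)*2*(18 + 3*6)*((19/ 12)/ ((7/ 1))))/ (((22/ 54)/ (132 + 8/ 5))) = 1507124232/ 18095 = 83289.54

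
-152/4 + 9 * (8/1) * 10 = 682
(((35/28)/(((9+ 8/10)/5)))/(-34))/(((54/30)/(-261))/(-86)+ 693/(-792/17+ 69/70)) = 14098114375/11421630223052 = 0.00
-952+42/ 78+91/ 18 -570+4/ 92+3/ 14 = -28559684/ 18837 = -1516.15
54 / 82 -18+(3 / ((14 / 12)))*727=531549 / 287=1852.09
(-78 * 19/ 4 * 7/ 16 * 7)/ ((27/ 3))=-12103/ 96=-126.07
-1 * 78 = -78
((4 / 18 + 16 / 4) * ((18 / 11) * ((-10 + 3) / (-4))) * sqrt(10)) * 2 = 266 * sqrt(10) / 11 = 76.47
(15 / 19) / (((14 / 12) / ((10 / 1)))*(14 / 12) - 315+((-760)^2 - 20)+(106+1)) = 5400 / 3949225411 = 0.00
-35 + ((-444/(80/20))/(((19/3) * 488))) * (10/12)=-649595/18544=-35.03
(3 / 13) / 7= 3 / 91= 0.03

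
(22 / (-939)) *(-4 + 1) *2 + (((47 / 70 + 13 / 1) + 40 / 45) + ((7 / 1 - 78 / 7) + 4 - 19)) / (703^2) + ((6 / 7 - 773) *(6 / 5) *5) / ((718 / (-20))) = 645682775222113 / 4997950443270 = 129.19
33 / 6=11 / 2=5.50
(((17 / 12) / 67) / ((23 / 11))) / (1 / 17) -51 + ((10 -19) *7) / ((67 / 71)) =-2174461 / 18492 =-117.59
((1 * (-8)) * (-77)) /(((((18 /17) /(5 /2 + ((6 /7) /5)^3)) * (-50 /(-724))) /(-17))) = -494398931972 /1378125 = -358747.52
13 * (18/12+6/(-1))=-117/2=-58.50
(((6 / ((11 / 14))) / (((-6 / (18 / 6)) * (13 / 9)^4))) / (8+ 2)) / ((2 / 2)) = -137781 / 1570855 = -0.09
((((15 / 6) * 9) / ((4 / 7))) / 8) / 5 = 63 / 64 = 0.98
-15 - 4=-19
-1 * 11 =-11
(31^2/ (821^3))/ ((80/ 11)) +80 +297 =16690171866331/ 44271012880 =377.00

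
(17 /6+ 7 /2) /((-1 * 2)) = -19 /6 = -3.17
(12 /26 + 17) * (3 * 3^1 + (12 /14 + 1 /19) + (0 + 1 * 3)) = 389759 /1729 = 225.42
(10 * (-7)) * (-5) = 350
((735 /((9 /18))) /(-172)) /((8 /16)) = -735 /43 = -17.09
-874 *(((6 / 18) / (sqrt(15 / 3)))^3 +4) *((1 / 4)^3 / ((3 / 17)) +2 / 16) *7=-5230.12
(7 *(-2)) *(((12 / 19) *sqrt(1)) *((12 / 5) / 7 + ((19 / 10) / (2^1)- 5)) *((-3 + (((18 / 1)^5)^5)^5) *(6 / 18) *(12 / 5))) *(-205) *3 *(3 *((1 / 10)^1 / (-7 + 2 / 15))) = 11183799134056410287118844519194699731321814130191580938571194050548920995753984717677978448161705870217029680852960662410637076145260584628031152111255480132336348 / 1957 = 5714767058792238266284540000000000000000000000000000000000000000000000000000000000000000000000000000000000000000000000000000000000000000000000000000000000000000.00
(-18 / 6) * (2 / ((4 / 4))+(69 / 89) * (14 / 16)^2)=-44319 / 5696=-7.78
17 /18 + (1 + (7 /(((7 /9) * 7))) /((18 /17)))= 199 /63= 3.16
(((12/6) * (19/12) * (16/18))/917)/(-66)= -0.00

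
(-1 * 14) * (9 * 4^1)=-504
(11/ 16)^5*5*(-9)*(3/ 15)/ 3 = -483153/ 1048576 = -0.46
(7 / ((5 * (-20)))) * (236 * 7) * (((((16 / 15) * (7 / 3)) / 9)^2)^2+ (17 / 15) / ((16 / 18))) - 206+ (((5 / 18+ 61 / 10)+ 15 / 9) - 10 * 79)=-6113026579495933 / 5380840125000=-1136.07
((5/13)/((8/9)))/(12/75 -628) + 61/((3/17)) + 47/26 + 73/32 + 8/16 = 190583509/544128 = 350.25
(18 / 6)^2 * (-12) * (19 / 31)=-2052 / 31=-66.19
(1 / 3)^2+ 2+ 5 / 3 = 34 / 9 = 3.78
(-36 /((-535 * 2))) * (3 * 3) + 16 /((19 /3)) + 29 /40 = 289021 /81320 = 3.55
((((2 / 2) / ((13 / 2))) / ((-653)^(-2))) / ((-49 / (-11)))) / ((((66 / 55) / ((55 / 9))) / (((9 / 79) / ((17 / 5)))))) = 6449436125 / 2566473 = 2512.96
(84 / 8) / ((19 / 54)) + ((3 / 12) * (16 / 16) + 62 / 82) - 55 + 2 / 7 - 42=-65.87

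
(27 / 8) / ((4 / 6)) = 81 / 16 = 5.06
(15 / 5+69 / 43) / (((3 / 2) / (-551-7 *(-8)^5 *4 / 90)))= 19094108 / 645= 29603.27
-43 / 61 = -0.70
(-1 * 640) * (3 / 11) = -1920 / 11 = -174.55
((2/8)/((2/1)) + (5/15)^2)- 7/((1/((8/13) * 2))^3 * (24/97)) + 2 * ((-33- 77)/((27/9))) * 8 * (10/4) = -240309403/158184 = -1519.18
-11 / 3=-3.67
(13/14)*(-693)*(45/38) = -57915/76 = -762.04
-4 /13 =-0.31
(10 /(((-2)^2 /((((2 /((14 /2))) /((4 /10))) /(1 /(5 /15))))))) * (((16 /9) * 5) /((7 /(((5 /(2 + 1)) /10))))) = 0.13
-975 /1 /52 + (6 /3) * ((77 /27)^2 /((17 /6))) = -214961 /16524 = -13.01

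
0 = 0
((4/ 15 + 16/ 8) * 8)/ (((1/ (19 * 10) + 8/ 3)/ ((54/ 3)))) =186048/ 1523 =122.16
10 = 10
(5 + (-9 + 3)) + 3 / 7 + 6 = 5.43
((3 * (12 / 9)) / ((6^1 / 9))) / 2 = 3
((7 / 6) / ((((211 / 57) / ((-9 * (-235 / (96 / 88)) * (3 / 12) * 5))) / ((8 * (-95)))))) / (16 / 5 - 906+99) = 722.17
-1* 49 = -49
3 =3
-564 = -564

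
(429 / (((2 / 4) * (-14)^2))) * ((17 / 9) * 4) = 4862 / 147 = 33.07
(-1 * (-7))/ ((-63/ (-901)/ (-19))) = -17119/ 9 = -1902.11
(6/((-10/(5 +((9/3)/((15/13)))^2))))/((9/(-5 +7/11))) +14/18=51961/12375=4.20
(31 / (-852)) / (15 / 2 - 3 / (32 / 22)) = -124 / 18531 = -0.01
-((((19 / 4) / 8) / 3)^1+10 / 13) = -1207 / 1248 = -0.97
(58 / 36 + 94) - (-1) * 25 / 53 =91663 / 954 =96.08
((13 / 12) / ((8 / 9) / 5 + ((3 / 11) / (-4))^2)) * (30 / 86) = 1415700 / 683399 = 2.07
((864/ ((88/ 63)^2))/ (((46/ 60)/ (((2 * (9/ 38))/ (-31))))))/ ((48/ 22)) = -4822335/ 1192136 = -4.05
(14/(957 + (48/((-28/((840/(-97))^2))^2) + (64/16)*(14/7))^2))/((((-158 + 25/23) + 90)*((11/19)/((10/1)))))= -25236536173893814420/873470596053791416688271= -0.00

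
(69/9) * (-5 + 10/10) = -92/3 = -30.67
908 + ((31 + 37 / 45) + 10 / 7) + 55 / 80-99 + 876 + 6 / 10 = 8666473 / 5040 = 1719.54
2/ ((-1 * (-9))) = 2/ 9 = 0.22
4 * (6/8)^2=2.25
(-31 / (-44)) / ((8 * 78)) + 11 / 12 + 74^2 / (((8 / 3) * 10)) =28316443 / 137280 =206.27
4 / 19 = 0.21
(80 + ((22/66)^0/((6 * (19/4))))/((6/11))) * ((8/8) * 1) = 13691/171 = 80.06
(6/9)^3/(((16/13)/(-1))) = -13/54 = -0.24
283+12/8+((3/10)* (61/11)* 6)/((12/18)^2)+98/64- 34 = 483103/1760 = 274.49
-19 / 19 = -1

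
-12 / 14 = -6 / 7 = -0.86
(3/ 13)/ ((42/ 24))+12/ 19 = 1320/ 1729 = 0.76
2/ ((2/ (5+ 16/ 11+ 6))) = 137/ 11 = 12.45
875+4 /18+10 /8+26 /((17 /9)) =544825 /612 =890.24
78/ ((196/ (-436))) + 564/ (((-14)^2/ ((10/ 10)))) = -8361/ 49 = -170.63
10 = 10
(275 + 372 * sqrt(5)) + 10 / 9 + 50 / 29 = 72515 / 261 + 372 * sqrt(5) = 1109.65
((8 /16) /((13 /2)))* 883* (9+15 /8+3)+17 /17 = 943.43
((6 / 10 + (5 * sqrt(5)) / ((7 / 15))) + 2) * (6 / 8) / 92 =39 / 1840 + 225 * sqrt(5) / 2576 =0.22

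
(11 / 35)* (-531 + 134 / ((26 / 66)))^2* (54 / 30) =609380739 / 29575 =20604.59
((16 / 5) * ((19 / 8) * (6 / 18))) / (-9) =-38 / 135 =-0.28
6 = 6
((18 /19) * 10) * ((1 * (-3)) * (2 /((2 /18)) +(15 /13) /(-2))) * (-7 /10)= 85617 /247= 346.63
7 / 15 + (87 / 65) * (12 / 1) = 3223 / 195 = 16.53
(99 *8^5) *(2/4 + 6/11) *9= 30523392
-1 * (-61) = 61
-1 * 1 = -1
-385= -385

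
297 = 297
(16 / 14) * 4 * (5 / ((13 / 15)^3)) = 540000 / 15379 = 35.11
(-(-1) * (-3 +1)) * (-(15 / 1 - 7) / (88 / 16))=32 / 11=2.91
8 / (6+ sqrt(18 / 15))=40 / 29 - 4*sqrt(30) / 87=1.13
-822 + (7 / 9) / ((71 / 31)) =-525041 / 639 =-821.66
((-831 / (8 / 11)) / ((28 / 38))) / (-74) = 173679 / 8288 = 20.96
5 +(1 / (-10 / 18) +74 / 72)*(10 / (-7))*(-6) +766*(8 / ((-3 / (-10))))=428926 / 21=20425.05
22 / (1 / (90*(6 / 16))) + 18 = 1521 / 2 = 760.50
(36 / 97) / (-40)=-9 / 970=-0.01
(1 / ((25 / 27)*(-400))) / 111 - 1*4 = -4.00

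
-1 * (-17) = 17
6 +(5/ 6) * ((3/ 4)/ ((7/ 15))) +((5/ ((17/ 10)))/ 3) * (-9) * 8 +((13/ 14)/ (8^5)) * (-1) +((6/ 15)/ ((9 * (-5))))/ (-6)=-332946155191/ 5264179200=-63.25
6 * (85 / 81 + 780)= 126530 / 27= 4686.30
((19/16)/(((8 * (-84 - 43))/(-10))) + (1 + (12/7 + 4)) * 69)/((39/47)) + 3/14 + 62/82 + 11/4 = 51133743071/90976704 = 562.05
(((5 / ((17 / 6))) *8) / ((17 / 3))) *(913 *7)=4601520 / 289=15922.21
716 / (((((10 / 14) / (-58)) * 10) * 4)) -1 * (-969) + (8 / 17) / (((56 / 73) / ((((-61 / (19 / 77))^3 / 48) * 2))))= -386642.92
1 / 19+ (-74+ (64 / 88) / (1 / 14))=-13327 / 209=-63.77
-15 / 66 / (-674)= 5 / 14828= 0.00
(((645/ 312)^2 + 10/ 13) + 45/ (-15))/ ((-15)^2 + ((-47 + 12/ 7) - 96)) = 154679/ 6338176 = 0.02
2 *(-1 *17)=-34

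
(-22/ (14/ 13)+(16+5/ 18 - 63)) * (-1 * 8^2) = 270752/ 63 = 4297.65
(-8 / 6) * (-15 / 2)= 10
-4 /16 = -1 /4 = -0.25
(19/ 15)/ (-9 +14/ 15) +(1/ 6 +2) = 1459/ 726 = 2.01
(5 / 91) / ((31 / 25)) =125 / 2821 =0.04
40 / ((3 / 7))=93.33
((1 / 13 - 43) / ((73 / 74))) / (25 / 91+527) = -48174 / 583781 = -0.08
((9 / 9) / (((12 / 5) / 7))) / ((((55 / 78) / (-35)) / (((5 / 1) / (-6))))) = 15925 / 132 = 120.64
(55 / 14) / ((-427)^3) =-55 / 1089962762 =-0.00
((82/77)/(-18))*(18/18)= -41/693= -0.06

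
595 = 595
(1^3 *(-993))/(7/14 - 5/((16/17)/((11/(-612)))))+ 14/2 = -569567/343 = -1660.55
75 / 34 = 2.21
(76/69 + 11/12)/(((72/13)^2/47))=4424251/1430784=3.09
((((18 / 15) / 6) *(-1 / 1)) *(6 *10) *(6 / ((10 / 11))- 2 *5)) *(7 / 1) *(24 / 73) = 34272 / 365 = 93.90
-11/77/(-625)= 0.00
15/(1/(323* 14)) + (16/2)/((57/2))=3866326/57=67830.28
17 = 17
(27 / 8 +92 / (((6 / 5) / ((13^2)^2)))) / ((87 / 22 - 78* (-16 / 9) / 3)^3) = 16997154837993 / 980626475375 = 17.33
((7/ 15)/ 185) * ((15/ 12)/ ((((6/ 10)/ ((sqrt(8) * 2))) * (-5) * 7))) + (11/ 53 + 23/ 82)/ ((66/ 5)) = 3535/ 95612-sqrt(2)/ 1665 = 0.04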